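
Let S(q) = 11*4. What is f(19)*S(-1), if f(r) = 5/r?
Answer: 220/19 ≈ 11.579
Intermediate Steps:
S(q) = 44
f(19)*S(-1) = (5/19)*44 = 220/19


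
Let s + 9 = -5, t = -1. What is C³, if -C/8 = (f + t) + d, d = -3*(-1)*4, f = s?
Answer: 13824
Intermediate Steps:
s = -14 (s = -9 - 5 = -14)
f = -14
d = 12 (d = 3*4 = 12)
C = 24 (C = -8*((-14 - 1) + 12) = -8*(-15 + 12) = -8*(-3) = 24)
C³ = 24³ = 13824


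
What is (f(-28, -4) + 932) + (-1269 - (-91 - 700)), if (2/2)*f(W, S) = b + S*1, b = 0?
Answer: 450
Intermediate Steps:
f(W, S) = S (f(W, S) = 0 + S*1 = 0 + S = S)
(f(-28, -4) + 932) + (-1269 - (-91 - 700)) = (-4 + 932) + (-1269 - (-91 - 700)) = 928 + (-1269 - 1*(-791)) = 928 + (-1269 + 791) = 928 - 478 = 450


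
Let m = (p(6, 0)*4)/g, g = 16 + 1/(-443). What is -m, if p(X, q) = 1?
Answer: -1772/7087 ≈ -0.25004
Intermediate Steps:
g = 7087/443 (g = 16 - 1/443 = 7087/443 ≈ 15.998)
m = 1772/7087 (m = (1*4)/(7087/443) = 4*(443/7087) = 1772/7087 ≈ 0.25004)
-m = -1*1772/7087 = -1772/7087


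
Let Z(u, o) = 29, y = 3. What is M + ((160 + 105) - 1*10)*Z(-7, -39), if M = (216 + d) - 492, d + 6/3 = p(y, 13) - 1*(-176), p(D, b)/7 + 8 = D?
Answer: 7258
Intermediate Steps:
p(D, b) = -56 + 7*D
d = 139 (d = -2 + ((-56 + 7*3) - 1*(-176)) = -2 + ((-56 + 21) + 176) = -2 + (-35 + 176) = -2 + 141 = 139)
M = -137 (M = (216 + 139) - 492 = 355 - 492 = -137)
M + ((160 + 105) - 1*10)*Z(-7, -39) = -137 + ((160 + 105) - 1*10)*29 = -137 + (265 - 10)*29 = -137 + 255*29 = -137 + 7395 = 7258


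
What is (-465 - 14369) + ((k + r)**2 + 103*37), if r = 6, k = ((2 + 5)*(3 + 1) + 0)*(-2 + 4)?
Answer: -7179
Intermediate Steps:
k = 56 (k = (7*4 + 0)*2 = (28 + 0)*2 = 28*2 = 56)
(-465 - 14369) + ((k + r)**2 + 103*37) = (-465 - 14369) + ((56 + 6)**2 + 103*37) = -14834 + (62**2 + 3811) = -14834 + (3844 + 3811) = -14834 + 7655 = -7179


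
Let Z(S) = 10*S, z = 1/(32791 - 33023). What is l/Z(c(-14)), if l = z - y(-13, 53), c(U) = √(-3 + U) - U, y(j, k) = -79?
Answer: 42763/82360 - 6109*I*√17/164720 ≈ 0.51922 - 0.15291*I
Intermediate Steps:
z = -1/232 (z = 1/(-232) = -1/232 ≈ -0.0043103)
l = 18327/232 (l = -1/232 - 1*(-79) = -1/232 + 79 = 18327/232 ≈ 78.996)
l/Z(c(-14)) = 18327/(232*((10*(√(-3 - 14) - 1*(-14))))) = 18327/(232*((10*(√(-17) + 14)))) = 18327/(232*((10*(I*√17 + 14)))) = 18327/(232*((10*(14 + I*√17)))) = 18327/(232*(140 + 10*I*√17))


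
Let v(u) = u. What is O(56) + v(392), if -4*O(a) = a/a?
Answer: 1567/4 ≈ 391.75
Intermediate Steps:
O(a) = -¼ (O(a) = -a/(4*a) = -¼*1 = -¼)
O(56) + v(392) = -¼ + 392 = 1567/4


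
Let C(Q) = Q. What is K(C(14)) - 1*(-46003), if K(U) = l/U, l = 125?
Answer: 644167/14 ≈ 46012.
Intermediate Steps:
K(U) = 125/U
K(C(14)) - 1*(-46003) = 125/14 - 1*(-46003) = 125*(1/14) + 46003 = 125/14 + 46003 = 644167/14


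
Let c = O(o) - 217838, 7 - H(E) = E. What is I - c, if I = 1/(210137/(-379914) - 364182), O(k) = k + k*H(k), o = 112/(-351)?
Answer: 3713279159602162557116/17045850177802485 ≈ 2.1784e+5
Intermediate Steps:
H(E) = 7 - E
o = -112/351 (o = 112*(-1/351) = -112/351 ≈ -0.31909)
O(k) = k + k*(7 - k)
c = -26838186478/123201 (c = -112*(8 - 1*(-112/351))/351 - 217838 = -112*(8 + 112/351)/351 - 217838 = -112/351*2920/351 - 217838 = -327040/123201 - 217838 = -26838186478/123201 ≈ -2.1784e+5)
I = -379914/138358050485 (I = 1/(210137*(-1/379914) - 364182) = 1/(-210137/379914 - 364182) = 1/(-138358050485/379914) = -379914/138358050485 ≈ -2.7459e-6)
I - c = -379914/138358050485 - 1*(-26838186478/123201) = -379914/138358050485 + 26838186478/123201 = 3713279159602162557116/17045850177802485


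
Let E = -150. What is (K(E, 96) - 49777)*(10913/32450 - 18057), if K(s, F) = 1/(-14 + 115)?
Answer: 1472896468868906/1638725 ≈ 8.9881e+8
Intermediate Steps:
K(s, F) = 1/101
(K(E, 96) - 49777)*(10913/32450 - 18057) = (1/101 - 49777)*(10913/32450 - 18057) = -5027476*(10913*(1/32450) - 18057)/101 = -5027476*(10913/32450 - 18057)/101 = -5027476/101*(-585938737/32450) = 1472896468868906/1638725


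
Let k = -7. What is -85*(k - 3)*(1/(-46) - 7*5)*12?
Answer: -8216100/23 ≈ -3.5722e+5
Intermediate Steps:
-85*(k - 3)*(1/(-46) - 7*5)*12 = -85*(-7 - 3)*(1/(-46) - 7*5)*12 = -(-850)*(-1/46 - 35)*12 = -(-850)*(-1611)/46*12 = -85*8055/23*12 = -684675/23*12 = -8216100/23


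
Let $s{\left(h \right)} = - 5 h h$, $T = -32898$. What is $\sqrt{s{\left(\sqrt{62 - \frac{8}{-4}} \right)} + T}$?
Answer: $i \sqrt{33218} \approx 182.26 i$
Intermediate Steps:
$s{\left(h \right)} = - 5 h^{2}$
$\sqrt{s{\left(\sqrt{62 - \frac{8}{-4}} \right)} + T} = \sqrt{- 5 \left(\sqrt{62 - \frac{8}{-4}}\right)^{2} - 32898} = \sqrt{- 5 \left(\sqrt{62 - -2}\right)^{2} - 32898} = \sqrt{- 5 \left(\sqrt{62 + 2}\right)^{2} - 32898} = \sqrt{- 5 \left(\sqrt{64}\right)^{2} - 32898} = \sqrt{- 5 \cdot 8^{2} - 32898} = \sqrt{\left(-5\right) 64 - 32898} = \sqrt{-320 - 32898} = \sqrt{-33218} = i \sqrt{33218}$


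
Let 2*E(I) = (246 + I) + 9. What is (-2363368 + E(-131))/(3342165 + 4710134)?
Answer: -2363306/8052299 ≈ -0.29349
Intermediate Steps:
E(I) = 255/2 + I/2 (E(I) = ((246 + I) + 9)/2 = (255 + I)/2 = 255/2 + I/2)
(-2363368 + E(-131))/(3342165 + 4710134) = (-2363368 + (255/2 + (½)*(-131)))/(3342165 + 4710134) = (-2363368 + (255/2 - 131/2))/8052299 = (-2363368 + 62)*(1/8052299) = -2363306*1/8052299 = -2363306/8052299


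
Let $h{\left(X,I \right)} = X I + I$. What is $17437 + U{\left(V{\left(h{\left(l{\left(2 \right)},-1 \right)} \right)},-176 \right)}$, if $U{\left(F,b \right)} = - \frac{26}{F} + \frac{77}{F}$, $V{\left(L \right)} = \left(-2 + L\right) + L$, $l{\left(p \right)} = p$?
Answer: $\frac{139445}{8} \approx 17431.0$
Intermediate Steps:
$h{\left(X,I \right)} = I + I X$ ($h{\left(X,I \right)} = I X + I = I + I X$)
$V{\left(L \right)} = -2 + 2 L$
$U{\left(F,b \right)} = \frac{51}{F}$
$17437 + U{\left(V{\left(h{\left(l{\left(2 \right)},-1 \right)} \right)},-176 \right)} = 17437 + \frac{51}{-2 + 2 \left(- (1 + 2)\right)} = 17437 + \frac{51}{-2 + 2 \left(\left(-1\right) 3\right)} = 17437 + \frac{51}{-2 + 2 \left(-3\right)} = 17437 + \frac{51}{-2 - 6} = 17437 + \frac{51}{-8} = 17437 + 51 \left(- \frac{1}{8}\right) = 17437 - \frac{51}{8} = \frac{139445}{8}$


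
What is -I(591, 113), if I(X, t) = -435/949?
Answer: 435/949 ≈ 0.45838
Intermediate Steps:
I(X, t) = -435/949 (I(X, t) = -435*1/949 = -435/949)
-I(591, 113) = -1*(-435/949) = 435/949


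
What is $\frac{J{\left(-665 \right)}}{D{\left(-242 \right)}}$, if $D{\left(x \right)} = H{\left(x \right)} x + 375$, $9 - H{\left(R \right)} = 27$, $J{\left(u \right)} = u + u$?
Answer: $- \frac{70}{249} \approx -0.28112$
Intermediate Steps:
$J{\left(u \right)} = 2 u$
$H{\left(R \right)} = -18$ ($H{\left(R \right)} = 9 - 27 = -18$)
$D{\left(x \right)} = 375 - 18 x$ ($D{\left(x \right)} = - 18 x + 375 = 375 - 18 x$)
$\frac{J{\left(-665 \right)}}{D{\left(-242 \right)}} = \frac{2 \left(-665\right)}{375 - -4356} = - \frac{1330}{375 + 4356} = - \frac{1330}{4731} = \left(-1330\right) \frac{1}{4731} = - \frac{70}{249}$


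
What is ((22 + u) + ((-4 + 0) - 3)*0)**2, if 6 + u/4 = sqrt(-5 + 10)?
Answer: 84 - 16*sqrt(5) ≈ 48.223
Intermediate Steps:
u = -24 + 4*sqrt(5) (u = -24 + 4*sqrt(-5 + 10) = -24 + 4*sqrt(5) ≈ -15.056)
((22 + u) + ((-4 + 0) - 3)*0)**2 = ((22 + (-24 + 4*sqrt(5))) + ((-4 + 0) - 3)*0)**2 = ((-2 + 4*sqrt(5)) + (-4 - 3)*0)**2 = ((-2 + 4*sqrt(5)) - 7*0)**2 = ((-2 + 4*sqrt(5)) + 0)**2 = (-2 + 4*sqrt(5))**2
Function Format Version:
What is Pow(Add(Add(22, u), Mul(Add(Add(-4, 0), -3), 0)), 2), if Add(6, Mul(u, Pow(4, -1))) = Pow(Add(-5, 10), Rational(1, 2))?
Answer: Add(84, Mul(-16, Pow(5, Rational(1, 2)))) ≈ 48.223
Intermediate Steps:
u = Add(-24, Mul(4, Pow(5, Rational(1, 2)))) (u = Add(-24, Mul(4, Pow(Add(-5, 10), Rational(1, 2)))) = Add(-24, Mul(4, Pow(5, Rational(1, 2)))) ≈ -15.056)
Pow(Add(Add(22, u), Mul(Add(Add(-4, 0), -3), 0)), 2) = Pow(Add(Add(22, Add(-24, Mul(4, Pow(5, Rational(1, 2))))), Mul(Add(Add(-4, 0), -3), 0)), 2) = Pow(Add(Add(-2, Mul(4, Pow(5, Rational(1, 2)))), Mul(Add(-4, -3), 0)), 2) = Pow(Add(Add(-2, Mul(4, Pow(5, Rational(1, 2)))), Mul(-7, 0)), 2) = Pow(Add(Add(-2, Mul(4, Pow(5, Rational(1, 2)))), 0), 2) = Pow(Add(-2, Mul(4, Pow(5, Rational(1, 2)))), 2)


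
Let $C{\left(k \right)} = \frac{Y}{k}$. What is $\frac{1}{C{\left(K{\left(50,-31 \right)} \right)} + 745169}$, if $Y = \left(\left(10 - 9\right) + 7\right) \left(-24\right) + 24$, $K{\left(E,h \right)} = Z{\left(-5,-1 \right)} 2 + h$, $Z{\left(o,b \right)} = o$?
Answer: $\frac{41}{30552097} \approx 1.342 \cdot 10^{-6}$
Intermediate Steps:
$K{\left(E,h \right)} = -10 + h$ ($K{\left(E,h \right)} = \left(-5\right) 2 + h = -10 + h$)
$Y = -168$ ($Y = \left(1 + 7\right) \left(-24\right) + 24 = 8 \left(-24\right) + 24 = -192 + 24 = -168$)
$C{\left(k \right)} = - \frac{168}{k}$
$\frac{1}{C{\left(K{\left(50,-31 \right)} \right)} + 745169} = \frac{1}{- \frac{168}{-10 - 31} + 745169} = \frac{1}{- \frac{168}{-41} + 745169} = \frac{1}{\left(-168\right) \left(- \frac{1}{41}\right) + 745169} = \frac{1}{\frac{168}{41} + 745169} = \frac{1}{\frac{30552097}{41}} = \frac{41}{30552097}$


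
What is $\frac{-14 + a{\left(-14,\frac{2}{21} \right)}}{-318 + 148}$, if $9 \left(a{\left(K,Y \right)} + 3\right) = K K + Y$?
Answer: $- \frac{181}{6426} \approx -0.028167$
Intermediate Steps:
$a{\left(K,Y \right)} = -3 + \frac{Y}{9} + \frac{K^{2}}{9}$ ($a{\left(K,Y \right)} = -3 + \frac{K K + Y}{9} = -3 + \frac{K^{2} + Y}{9} = -3 + \frac{Y + K^{2}}{9} = -3 + \left(\frac{Y}{9} + \frac{K^{2}}{9}\right) = -3 + \frac{Y}{9} + \frac{K^{2}}{9}$)
$\frac{-14 + a{\left(-14,\frac{2}{21} \right)}}{-318 + 148} = \frac{-14 + \left(-3 + \frac{2 \cdot \frac{1}{21}}{9} + \frac{\left(-14\right)^{2}}{9}\right)}{-318 + 148} = \frac{-14 + \left(-3 + \frac{2 \cdot \frac{1}{21}}{9} + \frac{1}{9} \cdot 196\right)}{-170} = - \frac{-14 + \left(-3 + \frac{1}{9} \cdot \frac{2}{21} + \frac{196}{9}\right)}{170} = - \frac{-14 + \left(-3 + \frac{2}{189} + \frac{196}{9}\right)}{170} = - \frac{-14 + \frac{3551}{189}}{170} = \left(- \frac{1}{170}\right) \frac{905}{189} = - \frac{181}{6426}$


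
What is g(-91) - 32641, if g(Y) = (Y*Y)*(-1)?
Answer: -40922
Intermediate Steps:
g(Y) = -Y**2 (g(Y) = Y**2*(-1) = -Y**2)
g(-91) - 32641 = -1*(-91)**2 - 32641 = -1*8281 - 32641 = -8281 - 32641 = -40922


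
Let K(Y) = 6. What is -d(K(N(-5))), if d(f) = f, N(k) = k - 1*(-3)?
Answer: -6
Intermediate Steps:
N(k) = 3 + k (N(k) = k + 3 = 3 + k)
-d(K(N(-5))) = -1*6 = -6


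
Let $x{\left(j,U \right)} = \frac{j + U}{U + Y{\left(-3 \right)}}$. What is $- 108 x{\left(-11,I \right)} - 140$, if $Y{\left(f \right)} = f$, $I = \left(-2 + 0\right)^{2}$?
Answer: $616$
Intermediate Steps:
$I = 4$ ($I = \left(-2\right)^{2} = 4$)
$x{\left(j,U \right)} = \frac{U + j}{-3 + U}$ ($x{\left(j,U \right)} = \frac{j + U}{U - 3} = \frac{U + j}{-3 + U}$)
$- 108 x{\left(-11,I \right)} - 140 = - 108 \frac{4 - 11}{-3 + 4} - 140 = - 108 \cdot 1^{-1} \left(-7\right) - 140 = - 108 \cdot 1 \left(-7\right) - 140 = \left(-108\right) \left(-7\right) - 140 = 756 - 140 = 616$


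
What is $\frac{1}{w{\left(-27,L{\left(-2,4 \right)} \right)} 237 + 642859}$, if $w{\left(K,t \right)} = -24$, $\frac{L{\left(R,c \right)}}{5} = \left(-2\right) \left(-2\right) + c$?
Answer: $\frac{1}{637171} \approx 1.5694 \cdot 10^{-6}$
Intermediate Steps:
$L{\left(R,c \right)} = 20 + 5 c$ ($L{\left(R,c \right)} = 5 \left(\left(-2\right) \left(-2\right) + c\right) = 5 \left(4 + c\right) = 20 + 5 c$)
$\frac{1}{w{\left(-27,L{\left(-2,4 \right)} \right)} 237 + 642859} = \frac{1}{\left(-24\right) 237 + 642859} = \frac{1}{-5688 + 642859} = \frac{1}{637171}$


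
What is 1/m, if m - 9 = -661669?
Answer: -1/661660 ≈ -1.5114e-6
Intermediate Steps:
m = -661660 (m = 9 - 661669 = -661660)
1/m = 1/(-661660) = -1/661660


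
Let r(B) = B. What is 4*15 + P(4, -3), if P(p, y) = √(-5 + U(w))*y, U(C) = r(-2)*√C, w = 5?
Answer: 60 - 3*√(-5 - 2*√5) ≈ 60.0 - 9.233*I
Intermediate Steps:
U(C) = -2*√C
P(p, y) = y*√(-5 - 2*√5) (P(p, y) = √(-5 - 2*√5)*y = y*√(-5 - 2*√5))
4*15 + P(4, -3) = 4*15 - 3*√(-5 - 2*√5) = 60 - 3*√(-5 - 2*√5)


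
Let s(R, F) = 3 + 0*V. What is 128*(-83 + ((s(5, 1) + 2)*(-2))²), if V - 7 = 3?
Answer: 2176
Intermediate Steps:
V = 10 (V = 7 + 3 = 10)
s(R, F) = 3 (s(R, F) = 3 + 0*10 = 3 + 0 = 3)
128*(-83 + ((s(5, 1) + 2)*(-2))²) = 128*(-83 + ((3 + 2)*(-2))²) = 128*(-83 + (5*(-2))²) = 128*(-83 + (-10)²) = 128*(-83 + 100) = 128*17 = 2176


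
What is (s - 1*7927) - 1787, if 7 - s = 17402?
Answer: -27109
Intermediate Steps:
s = -17395 (s = 7 - 1*17402 = 7 - 17402 = -17395)
(s - 1*7927) - 1787 = (-17395 - 1*7927) - 1787 = (-17395 - 7927) - 1787 = -25322 - 1787 = -27109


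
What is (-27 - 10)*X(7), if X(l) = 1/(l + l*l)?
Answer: -37/56 ≈ -0.66071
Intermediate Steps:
X(l) = 1/(l + l**2)
(-27 - 10)*X(7) = (-27 - 10)*(1/(7*(1 + 7))) = -37/(7*8) = -37*1/56 = -37/56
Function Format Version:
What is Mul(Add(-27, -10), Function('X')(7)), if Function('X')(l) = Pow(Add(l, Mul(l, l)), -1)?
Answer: Rational(-37, 56) ≈ -0.66071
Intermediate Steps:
Function('X')(l) = Pow(Add(l, Pow(l, 2)), -1)
Mul(Add(-27, -10), Function('X')(7)) = Mul(Add(-27, -10), Mul(Pow(7, -1), Pow(Add(1, 7), -1))) = Mul(-37, Mul(Rational(1, 7), Pow(8, -1))) = Mul(-37, Mul(Rational(1, 7), Rational(1, 8))) = Mul(-37, Rational(1, 56)) = Rational(-37, 56)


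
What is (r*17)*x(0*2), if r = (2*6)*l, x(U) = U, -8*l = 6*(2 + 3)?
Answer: 0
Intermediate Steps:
l = -15/4 (l = -3*(2 + 3)/4 = -3*5/4 = -1/8*30 = -15/4 ≈ -3.7500)
r = -45 (r = (2*6)*(-15/4) = 12*(-15/4) = -45)
(r*17)*x(0*2) = (-45*17)*(0*2) = -765*0 = 0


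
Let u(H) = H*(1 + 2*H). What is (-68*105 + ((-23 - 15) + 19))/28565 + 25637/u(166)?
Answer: 336585703/1579016070 ≈ 0.21316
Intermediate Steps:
(-68*105 + ((-23 - 15) + 19))/28565 + 25637/u(166) = (-68*105 + ((-23 - 15) + 19))/28565 + 25637/((166*(1 + 2*166))) = (-7140 + (-38 + 19))*(1/28565) + 25637/((166*(1 + 332))) = (-7140 - 19)*(1/28565) + 25637/((166*333)) = -7159*1/28565 + 25637/55278 = -7159/28565 + 25637*(1/55278) = -7159/28565 + 25637/55278 = 336585703/1579016070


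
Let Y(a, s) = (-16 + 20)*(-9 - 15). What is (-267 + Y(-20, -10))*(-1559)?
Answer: 565917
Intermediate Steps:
Y(a, s) = -96 (Y(a, s) = 4*(-24) = -96)
(-267 + Y(-20, -10))*(-1559) = (-267 - 96)*(-1559) = -363*(-1559) = 565917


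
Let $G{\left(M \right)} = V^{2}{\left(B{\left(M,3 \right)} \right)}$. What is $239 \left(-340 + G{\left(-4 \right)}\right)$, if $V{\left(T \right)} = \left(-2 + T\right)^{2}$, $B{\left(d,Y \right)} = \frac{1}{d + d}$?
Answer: $- \frac{312879441}{4096} \approx -76387.0$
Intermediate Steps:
$B{\left(d,Y \right)} = \frac{1}{2 d}$
$G{\left(M \right)} = \left(-2 + \frac{1}{2 M}\right)^{4}$ ($G{\left(M \right)} = \left(\left(-2 + \frac{1}{2 M}\right)^{2}\right)^{2} = \left(-2 + \frac{1}{2 M}\right)^{4}$)
$239 \left(-340 + G{\left(-4 \right)}\right) = 239 \left(-340 + \frac{\left(-1 + 4 \left(-4\right)\right)^{4}}{16 \cdot 256}\right) = 239 \left(-340 + \frac{1}{16} \cdot \frac{1}{256} \left(-1 - 16\right)^{4}\right) = 239 \left(-340 + \frac{1}{16} \cdot \frac{1}{256} \left(-17\right)^{4}\right) = 239 \left(-340 + \frac{1}{16} \cdot \frac{1}{256} \cdot 83521\right) = 239 \left(-340 + \frac{83521}{4096}\right) = 239 \left(- \frac{1309119}{4096}\right) = - \frac{312879441}{4096}$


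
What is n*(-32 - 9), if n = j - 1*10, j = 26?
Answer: -656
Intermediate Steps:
n = 16 (n = 26 - 1*10 = 26 - 10 = 16)
n*(-32 - 9) = 16*(-32 - 9) = 16*(-41) = -656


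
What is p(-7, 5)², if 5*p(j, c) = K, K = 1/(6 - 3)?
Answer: 1/225 ≈ 0.0044444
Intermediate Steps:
K = ⅓ (K = 1/3 = ⅓ ≈ 0.33333)
p(j, c) = 1/15 (p(j, c) = (⅕)*(⅓) = 1/15)
p(-7, 5)² = (1/15)² = 1/225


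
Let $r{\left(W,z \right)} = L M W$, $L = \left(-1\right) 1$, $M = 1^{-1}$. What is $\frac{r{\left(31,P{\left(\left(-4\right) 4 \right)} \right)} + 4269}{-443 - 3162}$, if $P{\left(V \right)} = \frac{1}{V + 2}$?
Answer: $- \frac{4238}{3605} \approx -1.1756$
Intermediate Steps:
$M = 1$
$P{\left(V \right)} = \frac{1}{2 + V}$
$L = -1$
$r{\left(W,z \right)} = - W$ ($r{\left(W,z \right)} = \left(-1\right) 1 W = - W$)
$\frac{r{\left(31,P{\left(\left(-4\right) 4 \right)} \right)} + 4269}{-443 - 3162} = \frac{\left(-1\right) 31 + 4269}{-443 - 3162} = \frac{-31 + 4269}{-3605} = 4238 \left(- \frac{1}{3605}\right) = - \frac{4238}{3605}$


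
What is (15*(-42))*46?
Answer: -28980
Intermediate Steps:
(15*(-42))*46 = -630*46 = -28980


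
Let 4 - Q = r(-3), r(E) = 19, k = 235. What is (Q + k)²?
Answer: 48400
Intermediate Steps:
Q = -15 (Q = 4 - 1*19 = 4 - 19 = -15)
(Q + k)² = (-15 + 235)² = 220² = 48400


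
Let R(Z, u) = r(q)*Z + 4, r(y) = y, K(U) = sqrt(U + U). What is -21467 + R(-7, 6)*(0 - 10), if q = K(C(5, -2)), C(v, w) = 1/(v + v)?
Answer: -21507 + 14*sqrt(5) ≈ -21476.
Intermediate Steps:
C(v, w) = 1/(2*v)
K(U) = sqrt(2)*sqrt(U) (K(U) = sqrt(2*U) = sqrt(2)*sqrt(U))
q = sqrt(5)/5 (q = sqrt(2)*sqrt((1/2)/5) = sqrt(2)*sqrt((1/2)*(1/5)) = sqrt(2)*sqrt(1/10) = sqrt(2)*(sqrt(10)/10) = sqrt(5)/5 ≈ 0.44721)
R(Z, u) = 4 + Z*sqrt(5)/5 (R(Z, u) = (sqrt(5)/5)*Z + 4 = Z*sqrt(5)/5 + 4 = 4 + Z*sqrt(5)/5)
-21467 + R(-7, 6)*(0 - 10) = -21467 + (4 + (1/5)*(-7)*sqrt(5))*(0 - 10) = -21467 + (4 - 7*sqrt(5)/5)*(-10) = -21467 + (-40 + 14*sqrt(5)) = -21507 + 14*sqrt(5)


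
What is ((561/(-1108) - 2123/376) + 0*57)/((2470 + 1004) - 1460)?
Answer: -640805/209762128 ≈ -0.0030549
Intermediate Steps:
((561/(-1108) - 2123/376) + 0*57)/((2470 + 1004) - 1460) = ((561*(-1/1108) - 2123*1/376) + 0)/(3474 - 1460) = ((-561/1108 - 2123/376) + 0)/2014 = (-640805/104152 + 0)*(1/2014) = -640805/104152*1/2014 = -640805/209762128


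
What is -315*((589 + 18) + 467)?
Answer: -338310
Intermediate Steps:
-315*((589 + 18) + 467) = -315*(607 + 467) = -315*1074 = -338310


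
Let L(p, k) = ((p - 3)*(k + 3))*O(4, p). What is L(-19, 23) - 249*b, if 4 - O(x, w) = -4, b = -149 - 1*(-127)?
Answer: 902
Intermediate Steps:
b = -22 (b = -149 + 127 = -22)
O(x, w) = 8 (O(x, w) = 4 - 1*(-4) = 4 + 4 = 8)
L(p, k) = 8*(-3 + p)*(3 + k) (L(p, k) = ((p - 3)*(k + 3))*8 = ((-3 + p)*(3 + k))*8 = 8*(-3 + p)*(3 + k))
L(-19, 23) - 249*b = (-72 - 24*23 + 24*(-19) + 8*23*(-19)) - 249*(-22) = (-72 - 552 - 456 - 3496) + 5478 = -4576 + 5478 = 902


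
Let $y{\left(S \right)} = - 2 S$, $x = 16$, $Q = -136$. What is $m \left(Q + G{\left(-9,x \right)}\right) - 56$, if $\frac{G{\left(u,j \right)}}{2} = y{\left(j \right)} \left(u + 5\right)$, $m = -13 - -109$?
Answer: $11464$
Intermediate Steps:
$m = 96$ ($m = -13 + 109 = 96$)
$G{\left(u,j \right)} = - 4 j \left(5 + u\right)$ ($G{\left(u,j \right)} = 2 - 2 j \left(u + 5\right) = 2 - 2 j \left(5 + u\right) = 2 \left(- 2 j \left(5 + u\right)\right) = - 4 j \left(5 + u\right)$)
$m \left(Q + G{\left(-9,x \right)}\right) - 56 = 96 \left(-136 - 64 \left(5 - 9\right)\right) - 56 = 96 \left(-136 - 64 \left(-4\right)\right) - 56 = 96 \left(-136 + 256\right) - 56 = 96 \cdot 120 - 56 = 11520 - 56 = 11464$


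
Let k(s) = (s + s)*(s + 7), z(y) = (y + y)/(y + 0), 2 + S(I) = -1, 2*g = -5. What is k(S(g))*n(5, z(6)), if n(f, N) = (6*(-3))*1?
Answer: 432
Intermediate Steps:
g = -5/2 (g = (1/2)*(-5) = -5/2 ≈ -2.5000)
S(I) = -3 (S(I) = -2 - 1 = -3)
z(y) = 2 (z(y) = (2*y)/y = 2)
k(s) = 2*s*(7 + s) (k(s) = (2*s)*(7 + s) = 2*s*(7 + s))
n(f, N) = -18 (n(f, N) = -18*1 = -18)
k(S(g))*n(5, z(6)) = (2*(-3)*(7 - 3))*(-18) = (2*(-3)*4)*(-18) = -24*(-18) = 432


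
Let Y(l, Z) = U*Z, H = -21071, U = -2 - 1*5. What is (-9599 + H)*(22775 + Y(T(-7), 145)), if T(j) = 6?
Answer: -667379200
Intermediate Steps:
U = -7 (U = -2 - 5 = -7)
Y(l, Z) = -7*Z
(-9599 + H)*(22775 + Y(T(-7), 145)) = (-9599 - 21071)*(22775 - 7*145) = -30670*(22775 - 1015) = -30670*21760 = -667379200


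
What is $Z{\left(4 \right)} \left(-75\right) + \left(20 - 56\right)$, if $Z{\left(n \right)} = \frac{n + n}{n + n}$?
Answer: $-111$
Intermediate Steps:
$Z{\left(n \right)} = 1$ ($Z{\left(n \right)} = \frac{2 n}{2 n} = 2 n \frac{1}{2 n} = 1$)
$Z{\left(4 \right)} \left(-75\right) + \left(20 - 56\right) = 1 \left(-75\right) + \left(20 - 56\right) = -75 + \left(20 - 56\right) = -75 - 36 = -111$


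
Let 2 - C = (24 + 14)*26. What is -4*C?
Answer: 3944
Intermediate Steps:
C = -986 (C = 2 - (24 + 14)*26 = 2 - 38*26 = 2 - 1*988 = 2 - 988 = -986)
-4*C = -4*(-986) = 3944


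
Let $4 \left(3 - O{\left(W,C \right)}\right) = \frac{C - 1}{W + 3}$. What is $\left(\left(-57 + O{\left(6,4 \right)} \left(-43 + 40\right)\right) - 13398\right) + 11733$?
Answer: $- \frac{6923}{4} \approx -1730.8$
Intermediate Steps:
$O{\left(W,C \right)} = 3 - \frac{-1 + C}{4 \left(3 + W\right)}$ ($O{\left(W,C \right)} = 3 - \frac{\left(C - 1\right) \frac{1}{W + 3}}{4} = 3 - \frac{\left(-1 + C\right) \frac{1}{3 + W}}{4} = 3 - \frac{\frac{1}{3 + W} \left(-1 + C\right)}{4} = 3 - \frac{-1 + C}{4 \left(3 + W\right)}$)
$\left(\left(-57 + O{\left(6,4 \right)} \left(-43 + 40\right)\right) - 13398\right) + 11733 = \left(\left(-57 + \frac{37 - 4 + 12 \cdot 6}{4 \left(3 + 6\right)} \left(-43 + 40\right)\right) - 13398\right) + 11733 = \left(\left(-57 + \frac{37 - 4 + 72}{4 \cdot 9} \left(-3\right)\right) - 13398\right) + 11733 = \left(\left(-57 + \frac{1}{4} \cdot \frac{1}{9} \cdot 105 \left(-3\right)\right) - 13398\right) + 11733 = \left(\left(-57 + \frac{35}{12} \left(-3\right)\right) - 13398\right) + 11733 = \left(\left(-57 - \frac{35}{4}\right) - 13398\right) + 11733 = \left(- \frac{263}{4} - 13398\right) + 11733 = - \frac{53855}{4} + 11733 = - \frac{6923}{4}$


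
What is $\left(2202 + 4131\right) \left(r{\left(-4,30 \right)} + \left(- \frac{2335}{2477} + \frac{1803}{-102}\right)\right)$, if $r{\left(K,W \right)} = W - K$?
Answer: $\frac{8203419885}{84218} \approx 97407.0$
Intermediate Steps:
$\left(2202 + 4131\right) \left(r{\left(-4,30 \right)} + \left(- \frac{2335}{2477} + \frac{1803}{-102}\right)\right) = \left(2202 + 4131\right) \left(\left(30 - -4\right) + \left(- \frac{2335}{2477} + \frac{1803}{-102}\right)\right) = 6333 \left(\left(30 + 4\right) + \left(\left(-2335\right) \frac{1}{2477} + 1803 \left(- \frac{1}{102}\right)\right)\right) = 6333 \left(34 - \frac{1568067}{84218}\right) = 6333 \cdot \frac{1295345}{84218} = \frac{8203419885}{84218}$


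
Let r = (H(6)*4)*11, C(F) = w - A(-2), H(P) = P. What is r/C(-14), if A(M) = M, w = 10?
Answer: 22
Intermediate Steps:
C(F) = 12 (C(F) = 10 - 1*(-2) = 10 + 2 = 12)
r = 264 (r = (6*4)*11 = 24*11 = 264)
r/C(-14) = 264/12 = 264*(1/12) = 22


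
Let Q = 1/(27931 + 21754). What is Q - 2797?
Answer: -138968944/49685 ≈ -2797.0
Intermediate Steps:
Q = 1/49685 ≈ 2.0127e-5
Q - 2797 = 1/49685 - 2797 = -138968944/49685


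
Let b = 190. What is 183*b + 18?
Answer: 34788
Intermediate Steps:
183*b + 18 = 183*190 + 18 = 34770 + 18 = 34788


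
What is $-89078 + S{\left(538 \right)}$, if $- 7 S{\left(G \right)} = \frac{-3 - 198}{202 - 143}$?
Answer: $- \frac{36789013}{413} \approx -89078.0$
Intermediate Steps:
$S{\left(G \right)} = \frac{201}{413}$ ($S{\left(G \right)} = - \frac{\left(-3 - 198\right) \frac{1}{202 - 143}}{7} = - \frac{\left(-201\right) \frac{1}{59}}{7} = \left(- \frac{1}{7}\right) \left(- \frac{201}{59}\right) = \frac{201}{413}$)
$-89078 + S{\left(538 \right)} = -89078 + \frac{201}{413} = - \frac{36789013}{413}$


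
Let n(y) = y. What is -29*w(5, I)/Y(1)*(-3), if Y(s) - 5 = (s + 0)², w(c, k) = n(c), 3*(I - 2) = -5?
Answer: 145/2 ≈ 72.500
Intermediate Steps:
I = ⅓ (I = 2 + (⅓)*(-5) = 2 - 5/3 = ⅓ ≈ 0.33333)
w(c, k) = c
Y(s) = 5 + s² (Y(s) = 5 + (s + 0)² = 5 + s²)
-29*w(5, I)/Y(1)*(-3) = -145/(5 + 1²)*(-3) = -145/(5 + 1)*(-3) = -145/6*(-3) = 145/2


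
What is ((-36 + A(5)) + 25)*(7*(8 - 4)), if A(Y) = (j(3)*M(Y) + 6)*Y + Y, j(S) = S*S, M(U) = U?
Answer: 6972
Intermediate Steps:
j(S) = S²
A(Y) = Y + Y*(6 + 9*Y) (A(Y) = (3²*Y + 6)*Y + Y = (9*Y + 6)*Y + Y = (6 + 9*Y)*Y + Y = Y*(6 + 9*Y) + Y = Y + Y*(6 + 9*Y))
((-36 + A(5)) + 25)*(7*(8 - 4)) = ((-36 + 5*(7 + 9*5)) + 25)*(7*(8 - 4)) = ((-36 + 5*(7 + 45)) + 25)*(7*4) = ((-36 + 5*52) + 25)*28 = ((-36 + 260) + 25)*28 = (224 + 25)*28 = 249*28 = 6972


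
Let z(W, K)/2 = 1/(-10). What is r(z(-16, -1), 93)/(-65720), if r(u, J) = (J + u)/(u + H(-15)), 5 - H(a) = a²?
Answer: 58/9044715 ≈ 6.4126e-6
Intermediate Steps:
H(a) = 5 - a²
z(W, K) = -⅕ (z(W, K) = 2/(-10) = 2*(-⅒) = -⅕)
r(u, J) = (J + u)/(-220 + u) (r(u, J) = (J + u)/(u + (5 - 1*(-15)²)) = (J + u)/(u + (5 - 1*225)) = (J + u)/(u + (5 - 225)) = (J + u)/(u - 220) = (J + u)/(-220 + u))
r(z(-16, -1), 93)/(-65720) = ((93 - ⅕)/(-220 - ⅕))/(-65720) = ((464/5)/(-1101/5))*(-1/65720) = -5/1101*464/5*(-1/65720) = -464/1101*(-1/65720) = 58/9044715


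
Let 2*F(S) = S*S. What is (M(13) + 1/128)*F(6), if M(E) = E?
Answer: 14985/64 ≈ 234.14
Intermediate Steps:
F(S) = S**2/2 (F(S) = (S*S)/2 = S**2/2)
(M(13) + 1/128)*F(6) = (13 + 1/128)*((1/2)*6**2) = (13 + 1/128)*((1/2)*36) = (1665/128)*18 = 14985/64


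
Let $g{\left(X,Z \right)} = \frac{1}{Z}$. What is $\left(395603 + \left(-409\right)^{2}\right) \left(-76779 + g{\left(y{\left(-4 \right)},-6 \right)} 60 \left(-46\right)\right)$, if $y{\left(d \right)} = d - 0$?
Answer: $-42958743996$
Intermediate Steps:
$y{\left(d \right)} = d$ ($y{\left(d \right)} = d + 0 = d$)
$\left(395603 + \left(-409\right)^{2}\right) \left(-76779 + g{\left(y{\left(-4 \right)},-6 \right)} 60 \left(-46\right)\right) = \left(395603 + \left(-409\right)^{2}\right) \left(-76779 + \frac{1}{-6} \cdot 60 \left(-46\right)\right) = \left(395603 + 167281\right) \left(-76779 + \left(- \frac{1}{6}\right) 60 \left(-46\right)\right) = 562884 \left(-76779 - -460\right) = 562884 \left(-76779 + 460\right) = 562884 \left(-76319\right) = -42958743996$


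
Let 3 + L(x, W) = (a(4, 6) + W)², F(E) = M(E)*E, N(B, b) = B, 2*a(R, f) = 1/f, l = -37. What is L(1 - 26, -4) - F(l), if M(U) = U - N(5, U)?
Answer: -221999/144 ≈ -1541.7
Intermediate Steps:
a(R, f) = 1/(2*f)
M(U) = -5 + U (M(U) = U - 1*5 = U - 5 = -5 + U)
F(E) = E*(-5 + E) (F(E) = (-5 + E)*E = E*(-5 + E))
L(x, W) = -3 + (1/12 + W)² (L(x, W) = -3 + ((½)/6 + W)² = -3 + ((½)*(⅙) + W)² = -3 + (1/12 + W)²)
L(1 - 26, -4) - F(l) = (-3 + (1 + 12*(-4))²/144) - (-37)*(-5 - 37) = (-3 + (1 - 48)²/144) - (-37)*(-42) = (-3 + (1/144)*(-47)²) - 1*1554 = (-3 + (1/144)*2209) - 1554 = (-3 + 2209/144) - 1554 = 1777/144 - 1554 = -221999/144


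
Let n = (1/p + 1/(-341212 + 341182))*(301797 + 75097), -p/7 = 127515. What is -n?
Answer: 1602041789/127515 ≈ 12564.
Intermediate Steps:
p = -892605 (p = -7*127515 = -892605)
n = -1602041789/127515 (n = (1/(-892605) + 1/(-341212 + 341182))*(301797 + 75097) = (-1/892605 + 1/(-30))*376894 = (-1/892605 - 1/30)*376894 = -59509/1785210*376894 = -1602041789/127515 ≈ -12564.)
-n = -1*(-1602041789/127515) = 1602041789/127515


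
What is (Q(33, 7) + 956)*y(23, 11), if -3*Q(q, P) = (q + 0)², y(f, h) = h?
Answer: 6523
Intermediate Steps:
Q(q, P) = -q²/3 (Q(q, P) = -(q + 0)²/3 = -q²/3)
(Q(33, 7) + 956)*y(23, 11) = (-⅓*33² + 956)*11 = (-⅓*1089 + 956)*11 = (-363 + 956)*11 = 593*11 = 6523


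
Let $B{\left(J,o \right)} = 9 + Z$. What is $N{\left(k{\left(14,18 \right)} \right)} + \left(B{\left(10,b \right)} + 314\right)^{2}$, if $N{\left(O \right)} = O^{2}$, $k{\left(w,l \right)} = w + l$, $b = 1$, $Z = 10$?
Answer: $111913$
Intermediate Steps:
$B{\left(J,o \right)} = 19$ ($B{\left(J,o \right)} = 9 + 10 = 19$)
$k{\left(w,l \right)} = l + w$
$N{\left(k{\left(14,18 \right)} \right)} + \left(B{\left(10,b \right)} + 314\right)^{2} = \left(18 + 14\right)^{2} + \left(19 + 314\right)^{2} = 32^{2} + 333^{2} = 1024 + 110889 = 111913$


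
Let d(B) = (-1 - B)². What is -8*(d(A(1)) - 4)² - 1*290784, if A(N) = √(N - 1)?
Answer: -290856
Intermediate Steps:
A(N) = √(-1 + N)
-8*(d(A(1)) - 4)² - 1*290784 = -8*((1 + √(-1 + 1))² - 4)² - 1*290784 = -8*((1 + √0)² - 4)² - 290784 = -8*((1 + 0)² - 4)² - 290784 = -8*(1² - 4)² - 290784 = -8*(1 - 4)² - 290784 = -8*(-3)² - 290784 = -8*9 - 290784 = -72 - 290784 = -290856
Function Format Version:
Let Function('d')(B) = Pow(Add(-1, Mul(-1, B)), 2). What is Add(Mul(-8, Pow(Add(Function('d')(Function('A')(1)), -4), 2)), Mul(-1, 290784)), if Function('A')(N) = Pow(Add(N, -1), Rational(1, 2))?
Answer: -290856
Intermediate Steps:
Function('A')(N) = Pow(Add(-1, N), Rational(1, 2))
Add(Mul(-8, Pow(Add(Function('d')(Function('A')(1)), -4), 2)), Mul(-1, 290784)) = Add(Mul(-8, Pow(Add(Pow(Add(1, Pow(Add(-1, 1), Rational(1, 2))), 2), -4), 2)), Mul(-1, 290784)) = Add(Mul(-8, Pow(Add(Pow(Add(1, Pow(0, Rational(1, 2))), 2), -4), 2)), -290784) = Add(Mul(-8, Pow(Add(Pow(Add(1, 0), 2), -4), 2)), -290784) = Add(Mul(-8, Pow(Add(Pow(1, 2), -4), 2)), -290784) = Add(Mul(-8, Pow(Add(1, -4), 2)), -290784) = Add(Mul(-8, Pow(-3, 2)), -290784) = Add(Mul(-8, 9), -290784) = Add(-72, -290784) = -290856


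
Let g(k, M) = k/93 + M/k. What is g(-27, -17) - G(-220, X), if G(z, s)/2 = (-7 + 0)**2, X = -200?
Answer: -81742/837 ≈ -97.661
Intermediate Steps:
G(z, s) = 98 (G(z, s) = 2*(-7 + 0)**2 = 2*(-7)**2 = 2*49 = 98)
g(k, M) = k/93 + M/k (g(k, M) = k*(1/93) + M/k = k/93 + M/k)
g(-27, -17) - G(-220, X) = ((1/93)*(-27) - 17/(-27)) - 1*98 = (-9/31 - 17*(-1/27)) - 98 = (-9/31 + 17/27) - 98 = 284/837 - 98 = -81742/837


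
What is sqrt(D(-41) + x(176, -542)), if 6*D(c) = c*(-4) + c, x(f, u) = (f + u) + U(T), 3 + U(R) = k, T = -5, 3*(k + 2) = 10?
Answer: I*sqrt(12498)/6 ≈ 18.632*I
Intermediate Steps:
k = 4/3 (k = -2 + (1/3)*10 = -2 + 10/3 = 4/3 ≈ 1.3333)
U(R) = -5/3 (U(R) = -3 + 4/3 = -5/3)
x(f, u) = -5/3 + f + u (x(f, u) = (f + u) - 5/3 = -5/3 + f + u)
D(c) = -c/2 (D(c) = (c*(-4) + c)/6 = (-4*c + c)/6 = (-3*c)/6 = -c/2)
sqrt(D(-41) + x(176, -542)) = sqrt(-1/2*(-41) + (-5/3 + 176 - 542)) = sqrt(41/2 - 1103/3) = sqrt(-2083/6) = I*sqrt(12498)/6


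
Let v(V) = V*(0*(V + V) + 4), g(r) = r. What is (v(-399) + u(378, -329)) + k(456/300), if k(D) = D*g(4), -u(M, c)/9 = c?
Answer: 34277/25 ≈ 1371.1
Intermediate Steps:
u(M, c) = -9*c
k(D) = 4*D (k(D) = D*4 = 4*D)
v(V) = 4*V (v(V) = V*(0*(2*V) + 4) = V*(0 + 4) = V*4 = 4*V)
(v(-399) + u(378, -329)) + k(456/300) = (4*(-399) - 9*(-329)) + 4*(456/300) = (-1596 + 2961) + 4*(456*(1/300)) = 1365 + 4*(38/25) = 1365 + 152/25 = 34277/25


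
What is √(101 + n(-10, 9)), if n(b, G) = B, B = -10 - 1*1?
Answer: 3*√10 ≈ 9.4868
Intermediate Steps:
B = -11 (B = -10 - 1 = -11)
n(b, G) = -11
√(101 + n(-10, 9)) = √(101 - 11) = √90 = 3*√10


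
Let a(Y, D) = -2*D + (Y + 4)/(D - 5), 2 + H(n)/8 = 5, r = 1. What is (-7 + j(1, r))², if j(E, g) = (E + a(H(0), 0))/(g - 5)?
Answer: 13689/400 ≈ 34.222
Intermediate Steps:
H(n) = 24 (H(n) = -16 + 8*5 = -16 + 40 = 24)
a(Y, D) = -2*D + (4 + Y)/(-5 + D)
j(E, g) = (-28/5 + E)/(-5 + g) (j(E, g) = (E + (4 + 24 - 2*0² + 10*0)/(-5 + 0))/(g - 5) = (E + (4 + 24 - 2*0 + 0)/(-5))/(-5 + g) = (E - (4 + 24 + 0 + 0)/5)/(-5 + g) = (E - ⅕*28)/(-5 + g) = (E - 28/5)/(-5 + g) = (-28/5 + E)/(-5 + g))
(-7 + j(1, r))² = (-7 + (-28/5 + 1)/(-5 + 1))² = (-7 - 23/5/(-4))² = (-7 - ¼*(-23/5))² = (-7 + 23/20)² = (-117/20)² = 13689/400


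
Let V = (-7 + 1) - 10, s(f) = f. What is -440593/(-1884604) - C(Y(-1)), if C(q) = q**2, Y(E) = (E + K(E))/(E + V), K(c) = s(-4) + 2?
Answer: 110369941/544650556 ≈ 0.20264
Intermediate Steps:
V = -16 (V = -6 - 10 = -16)
K(c) = -2 (K(c) = -4 + 2 = -2)
Y(E) = (-2 + E)/(-16 + E) (Y(E) = (E - 2)/(E - 16) = (-2 + E)/(-16 + E))
-440593/(-1884604) - C(Y(-1)) = -440593/(-1884604) - ((-2 - 1)/(-16 - 1))**2 = -440593*(-1/1884604) - (-3/(-17))**2 = 440593/1884604 - (-1/17*(-3))**2 = 440593/1884604 - (3/17)**2 = 440593/1884604 - 1*9/289 = 440593/1884604 - 9/289 = 110369941/544650556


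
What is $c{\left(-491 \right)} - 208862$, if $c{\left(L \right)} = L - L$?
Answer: $-208862$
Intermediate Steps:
$c{\left(L \right)} = 0$
$c{\left(-491 \right)} - 208862 = 0 - 208862 = -208862$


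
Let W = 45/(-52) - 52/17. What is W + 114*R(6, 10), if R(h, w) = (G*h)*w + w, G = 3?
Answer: 19143971/884 ≈ 21656.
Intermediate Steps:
W = -3469/884 (W = 45*(-1/52) - 52*1/17 = -45/52 - 52/17 = -3469/884 ≈ -3.9242)
R(h, w) = w + 3*h*w (R(h, w) = (3*h)*w + w = 3*h*w + w = w + 3*h*w)
W + 114*R(6, 10) = -3469/884 + 114*(10*(1 + 3*6)) = -3469/884 + 114*(10*(1 + 18)) = -3469/884 + 114*(10*19) = -3469/884 + 114*190 = -3469/884 + 21660 = 19143971/884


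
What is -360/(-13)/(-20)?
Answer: -18/13 ≈ -1.3846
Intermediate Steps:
-360/(-13)/(-20) = -360*(-1)/13*(-1/20) = -20*(-18/13)*(-1/20) = (360/13)*(-1/20) = -18/13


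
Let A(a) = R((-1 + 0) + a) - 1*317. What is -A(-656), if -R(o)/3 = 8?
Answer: 341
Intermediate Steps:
R(o) = -24 (R(o) = -3*8 = -24)
A(a) = -341 (A(a) = -24 - 1*317 = -24 - 317 = -341)
-A(-656) = -1*(-341) = 341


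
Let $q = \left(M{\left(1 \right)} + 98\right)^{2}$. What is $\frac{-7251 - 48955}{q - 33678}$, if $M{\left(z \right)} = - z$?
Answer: $\frac{56206}{24269} \approx 2.316$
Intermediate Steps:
$q = 9409$ ($q = \left(\left(-1\right) 1 + 98\right)^{2} = \left(-1 + 98\right)^{2} = 97^{2} = 9409$)
$\frac{-7251 - 48955}{q - 33678} = \frac{-7251 - 48955}{9409 - 33678} = - \frac{56206}{-24269} = \left(-56206\right) \left(- \frac{1}{24269}\right) = \frac{56206}{24269}$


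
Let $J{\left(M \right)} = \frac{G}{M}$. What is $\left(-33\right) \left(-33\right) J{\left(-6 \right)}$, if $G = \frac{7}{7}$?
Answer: $- \frac{363}{2} \approx -181.5$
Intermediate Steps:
$G = 1$ ($G = 7 \cdot \frac{1}{7} = 1$)
$J{\left(M \right)} = \frac{1}{M}$ ($J{\left(M \right)} = 1 \frac{1}{M} = \frac{1}{M}$)
$\left(-33\right) \left(-33\right) J{\left(-6 \right)} = \frac{\left(-33\right) \left(-33\right)}{-6} = 1089 \left(- \frac{1}{6}\right) = - \frac{363}{2}$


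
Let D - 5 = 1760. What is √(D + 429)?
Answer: √2194 ≈ 46.840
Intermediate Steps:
D = 1765 (D = 5 + 1760 = 1765)
√(D + 429) = √(1765 + 429) = √2194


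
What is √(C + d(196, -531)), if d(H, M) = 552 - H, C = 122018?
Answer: √122374 ≈ 349.82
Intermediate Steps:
√(C + d(196, -531)) = √(122018 + (552 - 1*196)) = √(122018 + (552 - 196)) = √(122018 + 356) = √122374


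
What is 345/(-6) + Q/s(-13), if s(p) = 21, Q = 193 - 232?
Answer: -831/14 ≈ -59.357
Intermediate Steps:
Q = -39
345/(-6) + Q/s(-13) = 345/(-6) - 39/21 = 345*(-1/6) - 39*1/21 = -115/2 - 13/7 = -831/14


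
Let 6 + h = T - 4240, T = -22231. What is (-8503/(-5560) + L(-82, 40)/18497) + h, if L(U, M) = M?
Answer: -2722825081249/102843320 ≈ -26475.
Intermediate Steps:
h = -26477 (h = -6 + (-22231 - 4240) = -6 - 26471 = -26477)
(-8503/(-5560) + L(-82, 40)/18497) + h = (-8503/(-5560) + 40/18497) - 26477 = (-8503*(-1/5560) + 40*(1/18497)) - 26477 = (8503/5560 + 40/18497) - 26477 = 157502391/102843320 - 26477 = -2722825081249/102843320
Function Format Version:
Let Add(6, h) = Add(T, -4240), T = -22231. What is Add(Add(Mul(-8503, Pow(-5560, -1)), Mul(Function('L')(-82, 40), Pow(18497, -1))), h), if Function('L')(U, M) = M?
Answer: Rational(-2722825081249, 102843320) ≈ -26475.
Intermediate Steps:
h = -26477 (h = Add(-6, Add(-22231, -4240)) = Add(-6, -26471) = -26477)
Add(Add(Mul(-8503, Pow(-5560, -1)), Mul(Function('L')(-82, 40), Pow(18497, -1))), h) = Add(Add(Mul(-8503, Pow(-5560, -1)), Mul(40, Pow(18497, -1))), -26477) = Add(Add(Mul(-8503, Rational(-1, 5560)), Mul(40, Rational(1, 18497))), -26477) = Add(Add(Rational(8503, 5560), Rational(40, 18497)), -26477) = Add(Rational(157502391, 102843320), -26477) = Rational(-2722825081249, 102843320)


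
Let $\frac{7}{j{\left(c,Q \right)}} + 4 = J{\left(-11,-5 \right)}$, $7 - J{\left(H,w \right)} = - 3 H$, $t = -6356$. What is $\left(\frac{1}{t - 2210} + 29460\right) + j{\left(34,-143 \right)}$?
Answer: $\frac{1892642702}{64245} \approx 29460.0$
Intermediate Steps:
$J{\left(H,w \right)} = 7 + 3 H$ ($J{\left(H,w \right)} = 7 - - 3 H = 7 + 3 H$)
$j{\left(c,Q \right)} = - \frac{7}{30}$ ($j{\left(c,Q \right)} = \frac{7}{-4 + \left(7 + 3 \left(-11\right)\right)} = \frac{7}{-4 + \left(7 - 33\right)} = \frac{7}{-4 - 26} = \frac{7}{-30} = 7 \left(- \frac{1}{30}\right) = - \frac{7}{30}$)
$\left(\frac{1}{t - 2210} + 29460\right) + j{\left(34,-143 \right)} = \left(\frac{1}{-6356 - 2210} + 29460\right) - \frac{7}{30} = \left(\frac{1}{-8566} + 29460\right) - \frac{7}{30} = \left(- \frac{1}{8566} + 29460\right) - \frac{7}{30} = \frac{252354359}{8566} - \frac{7}{30} = \frac{1892642702}{64245}$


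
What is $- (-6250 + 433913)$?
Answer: $-427663$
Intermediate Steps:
$- (-6250 + 433913) = \left(-1\right) 427663 = -427663$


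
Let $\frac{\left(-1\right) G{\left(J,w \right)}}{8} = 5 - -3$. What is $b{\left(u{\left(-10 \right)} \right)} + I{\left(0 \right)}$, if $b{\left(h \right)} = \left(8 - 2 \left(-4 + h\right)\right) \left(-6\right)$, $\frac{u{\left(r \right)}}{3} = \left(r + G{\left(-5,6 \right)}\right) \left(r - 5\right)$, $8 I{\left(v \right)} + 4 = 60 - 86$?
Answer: $\frac{159441}{4} \approx 39860.0$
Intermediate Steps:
$G{\left(J,w \right)} = -64$ ($G{\left(J,w \right)} = - 8 \left(5 - -3\right) = - 8 \left(5 + 3\right) = \left(-8\right) 8 = -64$)
$I{\left(v \right)} = - \frac{15}{4}$ ($I{\left(v \right)} = - \frac{1}{2} + \frac{60 - 86}{8} = - \frac{1}{2} + \frac{1}{8} \left(-26\right) = - \frac{1}{2} - \frac{13}{4} = - \frac{15}{4}$)
$u{\left(r \right)} = 3 \left(-64 + r\right) \left(-5 + r\right)$ ($u{\left(r \right)} = 3 \left(r - 64\right) \left(r - 5\right) = 3 \left(-64 + r\right) \left(-5 + r\right)$)
$b{\left(h \right)} = -96 + 12 h$ ($b{\left(h \right)} = \left(8 - \left(-8 + 2 h\right)\right) \left(-6\right) = \left(16 - 2 h\right) \left(-6\right) = -96 + 12 h$)
$b{\left(u{\left(-10 \right)} \right)} + I{\left(0 \right)} = \left(-96 + 12 \left(960 - -2070 + 3 \left(-10\right)^{2}\right)\right) - \frac{15}{4} = \left(-96 + 12 \left(960 + 2070 + 3 \cdot 100\right)\right) - \frac{15}{4} = \left(-96 + 12 \left(960 + 2070 + 300\right)\right) - \frac{15}{4} = \left(-96 + 12 \cdot 3330\right) - \frac{15}{4} = \left(-96 + 39960\right) - \frac{15}{4} = 39864 - \frac{15}{4} = \frac{159441}{4}$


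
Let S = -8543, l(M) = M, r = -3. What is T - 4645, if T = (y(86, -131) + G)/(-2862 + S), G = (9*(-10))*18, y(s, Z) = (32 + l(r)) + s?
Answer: -10594944/2281 ≈ -4644.9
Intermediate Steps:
y(s, Z) = 29 + s (y(s, Z) = (32 - 3) + s = 29 + s)
G = -1620 (G = -90*18 = -1620)
T = 301/2281 (T = ((29 + 86) - 1620)/(-2862 - 8543) = (115 - 1620)/(-11405) = -1505*(-1/11405) = 301/2281 ≈ 0.13196)
T - 4645 = 301/2281 - 4645 = -10594944/2281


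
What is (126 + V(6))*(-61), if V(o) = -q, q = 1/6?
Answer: -46055/6 ≈ -7675.8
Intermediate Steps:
q = ⅙ ≈ 0.16667
V(o) = -⅙ (V(o) = -1*⅙ = -⅙)
(126 + V(6))*(-61) = (126 - ⅙)*(-61) = (755/6)*(-61) = -46055/6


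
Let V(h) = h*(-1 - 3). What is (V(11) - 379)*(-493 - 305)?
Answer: 337554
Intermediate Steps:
V(h) = -4*h (V(h) = h*(-4) = -4*h)
(V(11) - 379)*(-493 - 305) = (-4*11 - 379)*(-493 - 305) = (-44 - 379)*(-798) = -423*(-798) = 337554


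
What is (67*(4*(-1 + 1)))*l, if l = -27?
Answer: 0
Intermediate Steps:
(67*(4*(-1 + 1)))*l = (67*(4*(-1 + 1)))*(-27) = (67*(4*0))*(-27) = (67*0)*(-27) = 0*(-27) = 0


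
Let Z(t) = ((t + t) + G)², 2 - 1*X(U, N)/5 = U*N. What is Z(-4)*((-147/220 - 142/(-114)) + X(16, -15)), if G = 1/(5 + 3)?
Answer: 20083988043/267520 ≈ 75075.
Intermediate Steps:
G = ⅛ (G = 1/8 = ⅛ ≈ 0.12500)
X(U, N) = 10 - 5*N*U (X(U, N) = 10 - 5*U*N = 10 - 5*N*U)
Z(t) = (⅛ + 2*t)² (Z(t) = ((t + t) + ⅛)² = (2*t + ⅛)² = (⅛ + 2*t)²)
Z(-4)*((-147/220 - 142/(-114)) + X(16, -15)) = ((1 + 16*(-4))²/64)*((-147/220 - 142/(-114)) + (10 - 5*(-15)*16)) = ((1 - 64)²/64)*((-147*1/220 - 142*(-1/114)) + (10 + 1200)) = ((1/64)*(-63)²)*((-147/220 + 71/57) + 1210) = ((1/64)*3969)*(7241/12540 + 1210) = (3969/64)*(15180641/12540) = 20083988043/267520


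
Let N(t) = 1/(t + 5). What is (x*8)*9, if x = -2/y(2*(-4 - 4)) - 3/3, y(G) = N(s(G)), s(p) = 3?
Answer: -1224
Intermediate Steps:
N(t) = 1/(5 + t)
y(G) = ⅛ (y(G) = 1/(5 + 3) = 1/8 = ⅛)
x = -17 (x = -2/⅛ - 3/3 = -2*8 - 3*⅓ = -16 - 1 = -17)
(x*8)*9 = -17*8*9 = -136*9 = -1224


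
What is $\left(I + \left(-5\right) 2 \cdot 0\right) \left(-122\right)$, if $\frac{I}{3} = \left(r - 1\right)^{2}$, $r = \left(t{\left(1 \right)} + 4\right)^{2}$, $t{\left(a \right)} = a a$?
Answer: $-210816$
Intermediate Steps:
$t{\left(a \right)} = a^{2}$
$r = 25$ ($r = \left(1^{2} + 4\right)^{2} = \left(1 + 4\right)^{2} = 5^{2} = 25$)
$I = 1728$ ($I = 3 \left(25 - 1\right)^{2} = 3 \cdot 24^{2} = 3 \cdot 576 = 1728$)
$\left(I + \left(-5\right) 2 \cdot 0\right) \left(-122\right) = \left(1728 + \left(-5\right) 2 \cdot 0\right) \left(-122\right) = \left(1728 - 0\right) \left(-122\right) = \left(1728 + 0\right) \left(-122\right) = 1728 \left(-122\right) = -210816$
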